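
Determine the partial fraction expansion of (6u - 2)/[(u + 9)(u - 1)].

At u=-9: P = (6·(-9) - 2)/(-9 - 1) = 28/5. At u=1: Q = (6·1 - 2)/(1 + 9) = 2/5
Result: (28/5)/(u + 9) + (2/5)/(u - 1)


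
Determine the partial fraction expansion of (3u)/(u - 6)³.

(3u) = P(u - 6)² + Q(u - 6) + R. At u = 6: R = 3·6 + 0 = 18. Coefficients: P = 0, Q = 3
Result: 3/(u - 6)² + 18/(u - 6)³


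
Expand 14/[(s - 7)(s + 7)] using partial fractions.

14/(s - 7)(s + 7) = A/(s - 7) + B/(s + 7). A = 14/(7 + 7) = 1, B = 14/(-7 - 7) = -1
Result: 1/(s - 7) - 1/(s + 7)


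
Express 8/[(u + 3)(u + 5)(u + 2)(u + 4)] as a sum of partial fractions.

Using Heaviside cover-up: -4/(u + 3) - (4/3)/(u + 5) + (4/3)/(u + 2) + 4/(u + 4)


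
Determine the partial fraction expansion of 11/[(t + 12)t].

11/(t + 12)t = A/(t + 12) + B/t. A = 11/(-12 - 0) = -11/12, B = 11/(0 + 12) = 11/12
Result: (-11/12)/(t + 12) + (11/12)/t


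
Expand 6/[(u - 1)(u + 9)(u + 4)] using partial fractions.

Using cover-up method: α = 3/25, β = 3/25, γ = -6/25
Result: (3/25)/(u - 1) + (3/25)/(u + 9) - (6/25)/(u + 4)


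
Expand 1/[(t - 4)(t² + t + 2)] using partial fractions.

Cover-up at t = 4: α = 1/(4² + 1·4 + 2) = 1/22. Then β = -α = -1/22, γ = -α·(1 + 4) = -5/22
Result: (1/22)/(t - 4) - ((1/22)t + 5/22)/(t² + t + 2)


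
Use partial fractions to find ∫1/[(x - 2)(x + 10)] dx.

Decompose: 1/[(x - 2)(x + 10)] = (1/12)/(x - 2) - (1/12)/(x + 10). Integrate each term: (1/12) ln|(x - 2)| - (1/12) ln|(x + 10)| + C


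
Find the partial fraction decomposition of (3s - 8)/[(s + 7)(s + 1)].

At s=-7: P = (3·(-7) - 8)/(-7 + 1) = 29/6. At s=-1: Q = (3·(-1) - 8)/(-1 + 7) = -11/6
Result: (29/6)/(s + 7) - (11/6)/(s + 1)


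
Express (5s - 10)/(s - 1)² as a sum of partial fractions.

(5s - 10) = A(s - 1) + B. At s = 1: B = 5·1 - 10 = -5. Coeff of s: A = 5
Result: 5/(s - 1) - 5/(s - 1)²


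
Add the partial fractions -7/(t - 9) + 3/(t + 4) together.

Common denominator (t - 9)(t + 4). Numerator: -7(t + 4) + 3(t - 9) = (-7t - 28) + (3t - 27) = -4t - 55
Result: (-4t - 55)/[(t - 9)(t + 4)]


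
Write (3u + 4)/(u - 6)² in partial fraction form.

(3u + 4) = α(u - 6) + β. At u = 6: β = 3·6 + 4 = 22. Coeff of u: α = 3
Result: 3/(u - 6) + 22/(u - 6)²


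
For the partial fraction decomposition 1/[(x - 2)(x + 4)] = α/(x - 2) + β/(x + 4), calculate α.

Cover-up at x = 2: α = 1/(2 + 4) = 1/6


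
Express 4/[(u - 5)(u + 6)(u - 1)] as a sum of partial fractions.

Using cover-up method: A = 1/11, B = 4/77, C = -1/7
Result: (1/11)/(u - 5) + (4/77)/(u + 6) - (1/7)/(u - 1)


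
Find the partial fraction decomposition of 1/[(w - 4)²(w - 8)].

Cover-up at w=8: C = 1/(8 - 4)² = 1/16. Cover-up at w=4: B = 1/(4 - 8) = -1/4. Comparing w² coeff: A = -C = -1/16
Result: (-1/16)/(w - 4) - (1/4)/(w - 4)² + (1/16)/(w - 8)


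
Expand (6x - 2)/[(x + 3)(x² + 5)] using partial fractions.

At x=-3: α = (6·(-3) - 2)/((-3)² + 5) = -10/7. β = -α = 10/7, γ = 6 - (-3)·α = 12/7
Result: (-10/7)/(x + 3) + ((10/7)x + 12/7)/(x² + 5)


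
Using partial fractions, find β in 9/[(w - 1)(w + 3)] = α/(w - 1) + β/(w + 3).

Cover-up at w = -3: β = 9/(-3 - 1) = -9/4


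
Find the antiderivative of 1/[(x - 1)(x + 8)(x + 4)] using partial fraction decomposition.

Cover-up: P = 1/45, Q = 1/36, R = -1/20. Decomposition: (1/45)/(x - 1) + (1/36)/(x + 8) - (1/20)/(x + 4). Integrate each term: (1/45) ln|(x - 1)| + (1/36) ln|(x + 8)| - (1/20) ln|(x + 4)| + C


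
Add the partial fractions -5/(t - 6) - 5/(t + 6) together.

Common denominator (t - 6)(t + 6). Numerator: -5(t + 6) - 5(t - 6) = (-5t - 30) - (5t - 30) = -10t
Result: (-10t)/[(t - 6)(t + 6)]


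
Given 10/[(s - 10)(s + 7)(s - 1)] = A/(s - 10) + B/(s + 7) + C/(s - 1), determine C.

Cover-up at s = 1: C = 10/[(1 - 10)(1 + 7)] = 10/[(-9)(8)] = -10/72 = -5/36


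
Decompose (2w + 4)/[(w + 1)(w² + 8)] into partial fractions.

At w=-1: α = (2·(-1) + 4)/((-1)² + 8) = 2/9. β = -α = -2/9, γ = 2 - (-1)·α = 20/9
Result: (2/9)/(w + 1) - ((2/9)w - 20/9)/(w² + 8)


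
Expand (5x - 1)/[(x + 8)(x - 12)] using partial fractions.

At x=-8: P = (5·(-8) - 1)/(-8 - 12) = 41/20. At x=12: Q = (5·12 - 1)/(12 + 8) = 59/20
Result: (41/20)/(x + 8) + (59/20)/(x - 12)


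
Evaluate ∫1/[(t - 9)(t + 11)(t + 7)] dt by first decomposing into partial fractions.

Cover-up: P = 1/320, Q = 1/80, R = -1/64. Decomposition: (1/320)/(t - 9) + (1/80)/(t + 11) - (1/64)/(t + 7). Integrate each term: (1/320) ln|(t - 9)| + (1/80) ln|(t + 11)| - (1/64) ln|(t + 7)| + C


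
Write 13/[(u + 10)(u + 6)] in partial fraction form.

13/(u + 10)(u + 6) = α/(u + 10) + β/(u + 6). α = 13/(-10 + 6) = -13/4, β = 13/(-6 + 10) = 13/4
Result: (-13/4)/(u + 10) + (13/4)/(u + 6)


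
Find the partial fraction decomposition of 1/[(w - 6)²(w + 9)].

Cover-up at w=-9: C = 1/(-9 - 6)² = 1/225. Cover-up at w=6: B = 1/(6 + 9) = 1/15. Comparing w² coeff: A = -C = -1/225
Result: (-1/225)/(w - 6) + (1/15)/(w - 6)² + (1/225)/(w + 9)


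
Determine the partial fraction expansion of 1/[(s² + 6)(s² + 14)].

Coefficient matching gives α = γ = 0, β = 1/(14-6) = 1/8, δ = -β = -1/8
Result: (1/8)/(s² + 6) - (1/8)/(s² + 14)


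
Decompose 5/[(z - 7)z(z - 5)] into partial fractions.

Using cover-up method: α = 5/14, β = 1/7, γ = -1/2
Result: (5/14)/(z - 7) + (1/7)/z - (1/2)/(z - 5)


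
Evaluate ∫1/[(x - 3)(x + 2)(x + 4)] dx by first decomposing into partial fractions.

Cover-up: A = 1/35, B = -1/10, C = 1/14. Decomposition: (1/35)/(x - 3) - (1/10)/(x + 2) + (1/14)/(x + 4). Integrate each term: (1/35) ln|(x - 3)| - (1/10) ln|(x + 2)| + (1/14) ln|(x + 4)| + C


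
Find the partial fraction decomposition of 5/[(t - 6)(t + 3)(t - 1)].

Using cover-up method: A = 1/9, B = 5/36, C = -1/4
Result: (1/9)/(t - 6) + (5/36)/(t + 3) - (1/4)/(t - 1)


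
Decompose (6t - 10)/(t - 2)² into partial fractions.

(6t - 10) = α(t - 2) + β. At t = 2: β = 6·2 - 10 = 2. Coeff of t: α = 6
Result: 6/(t - 2) + 2/(t - 2)²


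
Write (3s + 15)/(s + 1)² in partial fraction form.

(3s + 15) = A(s + 1) + B. At s = -1: B = 3·(-1) + 15 = 12. Coeff of s: A = 3
Result: 3/(s + 1) + 12/(s + 1)²


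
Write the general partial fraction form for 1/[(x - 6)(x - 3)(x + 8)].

Three distinct linear factors: P/(x - 6) + Q/(x - 3) + R/(x + 8)


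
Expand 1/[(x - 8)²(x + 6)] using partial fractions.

Cover-up at x=-6: R = 1/(-6 - 8)² = 1/196. Cover-up at x=8: Q = 1/(8 + 6) = 1/14. Comparing x² coeff: P = -R = -1/196
Result: (-1/196)/(x - 8) + (1/14)/(x - 8)² + (1/196)/(x + 6)


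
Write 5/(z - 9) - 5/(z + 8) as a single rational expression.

Common denominator (z - 9)(z + 8). Numerator: 5(z + 8) - 5(z - 9) = (5z + 40) - (5z - 45) = 85
Result: (85)/[(z - 9)(z + 8)]


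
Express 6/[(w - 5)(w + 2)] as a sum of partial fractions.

6/(w - 5)(w + 2) = P/(w - 5) + Q/(w + 2). P = 6/(5 + 2) = 6/7, Q = 6/(-2 - 5) = -6/7
Result: (6/7)/(w - 5) - (6/7)/(w + 2)


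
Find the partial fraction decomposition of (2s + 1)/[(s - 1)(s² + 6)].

At s=1: A = (2·1 + 1)/(1² + 6) = 3/7. B = -A = -3/7, C = 2 - 1·A = 11/7
Result: (3/7)/(s - 1) - ((3/7)s - 11/7)/(s² + 6)


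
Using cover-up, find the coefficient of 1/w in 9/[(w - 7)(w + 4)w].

Cover w, set w=0: 9/[(0 - 7)(0 + 4)] = -9/28


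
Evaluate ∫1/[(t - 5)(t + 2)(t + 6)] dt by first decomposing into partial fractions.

Cover-up: P = 1/77, Q = -1/28, R = 1/44. Decomposition: (1/77)/(t - 5) - (1/28)/(t + 2) + (1/44)/(t + 6). Integrate each term: (1/77) ln|(t - 5)| - (1/28) ln|(t + 2)| + (1/44) ln|(t + 6)| + C


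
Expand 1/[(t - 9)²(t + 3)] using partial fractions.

Cover-up at t=-3: C = 1/(-3 - 9)² = 1/144. Cover-up at t=9: B = 1/(9 + 3) = 1/12. Comparing t² coeff: A = -C = -1/144
Result: (-1/144)/(t - 9) + (1/12)/(t - 9)² + (1/144)/(t + 3)


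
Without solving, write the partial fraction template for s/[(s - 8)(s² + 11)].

Linear + irreducible quadratic: α/(s - 8) + (βs + γ)/(s² + 11)


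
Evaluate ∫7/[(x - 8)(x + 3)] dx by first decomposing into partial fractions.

Decompose: 7/[(x - 8)(x + 3)] = (7/11)/(x - 8) - (7/11)/(x + 3). Integrate each term: (7/11) ln|(x - 8)| - (7/11) ln|(x + 3)| + C


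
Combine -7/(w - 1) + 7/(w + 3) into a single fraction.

Common denominator (w - 1)(w + 3). Numerator: -7(w + 3) + 7(w - 1) = (-7w - 21) + (7w - 7) = -28
Result: (-28)/[(w - 1)(w + 3)]


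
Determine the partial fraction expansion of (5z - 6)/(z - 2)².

(5z - 6) = α(z - 2) + β. At z = 2: β = 5·2 - 6 = 4. Coeff of z: α = 5
Result: 5/(z - 2) + 4/(z - 2)²


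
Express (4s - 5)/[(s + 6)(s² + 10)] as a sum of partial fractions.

At s=-6: A = (4·(-6) - 5)/((-6)² + 10) = -29/46. B = -A = 29/46, C = 4 - (-6)·A = 5/23
Result: (-29/46)/(s + 6) + ((29/46)s + 5/23)/(s² + 10)


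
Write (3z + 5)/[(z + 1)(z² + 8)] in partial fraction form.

At z=-1: α = (3·(-1) + 5)/((-1)² + 8) = 2/9. β = -α = -2/9, γ = 3 - (-1)·α = 29/9
Result: (2/9)/(z + 1) - ((2/9)z - 29/9)/(z² + 8)


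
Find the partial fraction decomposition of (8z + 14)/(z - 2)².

(8z + 14) = A(z - 2) + B. At z = 2: B = 8·2 + 14 = 30. Coeff of z: A = 8
Result: 8/(z - 2) + 30/(z - 2)²


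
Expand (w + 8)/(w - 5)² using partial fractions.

(w + 8) = α(w - 5) + β. At w = 5: β = 1·5 + 8 = 13. Coeff of w: α = 1
Result: 1/(w - 5) + 13/(w - 5)²


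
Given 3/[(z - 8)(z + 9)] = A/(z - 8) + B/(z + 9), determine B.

Cover-up at z = -9: B = 3/(-9 - 8) = -3/17


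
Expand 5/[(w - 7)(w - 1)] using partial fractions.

5/(w - 7)(w - 1) = A/(w - 7) + B/(w - 1). A = 5/(7 - 1) = 5/6, B = 5/(1 - 7) = -5/6
Result: (5/6)/(w - 7) - (5/6)/(w - 1)


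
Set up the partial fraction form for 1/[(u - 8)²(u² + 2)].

Repeated linear + quadratic: α/(u - 8) + β/(u - 8)² + (γu + δ)/(u² + 2)


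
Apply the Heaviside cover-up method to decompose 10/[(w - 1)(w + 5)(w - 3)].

Cover (w - 1), w=1: A = 10/[(1 + 5)(1 - 3)] = -5/6. Cover (w + 5), w=-5: B = 10/[(-5 - 1)(-5 - 3)] = 5/24. Cover (w - 3), w=3: C = 10/[(3 - 1)(3 + 5)] = 5/8.
Result: (-5/6)/(w - 1) + (5/24)/(w + 5) + (5/8)/(w - 3)


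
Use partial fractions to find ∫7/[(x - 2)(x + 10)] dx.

Decompose: 7/[(x - 2)(x + 10)] = (7/12)/(x - 2) - (7/12)/(x + 10). Integrate each term: (7/12) ln|(x - 2)| - (7/12) ln|(x + 10)| + C


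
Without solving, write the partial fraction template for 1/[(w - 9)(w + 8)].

Distinct linear factors: A/(w - 9) + B/(w + 8)


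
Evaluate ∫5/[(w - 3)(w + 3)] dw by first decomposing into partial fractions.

Decompose: 5/[(w - 3)(w + 3)] = (5/6)/(w - 3) - (5/6)/(w + 3). Integrate each term: (5/6) ln|(w - 3)| - (5/6) ln|(w + 3)| + C


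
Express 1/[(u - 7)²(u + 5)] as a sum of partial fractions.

Cover-up at u=-5: R = 1/(-5 - 7)² = 1/144. Cover-up at u=7: Q = 1/(7 + 5) = 1/12. Comparing u² coeff: P = -R = -1/144
Result: (-1/144)/(u - 7) + (1/12)/(u - 7)² + (1/144)/(u + 5)


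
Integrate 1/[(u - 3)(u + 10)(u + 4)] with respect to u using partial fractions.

Cover-up: A = 1/91, B = 1/78, C = -1/42. Decomposition: (1/91)/(u - 3) + (1/78)/(u + 10) - (1/42)/(u + 4). Integrate each term: (1/91) ln|(u - 3)| + (1/78) ln|(u + 10)| - (1/42) ln|(u + 4)| + C


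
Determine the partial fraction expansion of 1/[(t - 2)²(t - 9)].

Cover-up at t=9: γ = 1/(9 - 2)² = 1/49. Cover-up at t=2: β = 1/(2 - 9) = -1/7. Comparing t² coeff: α = -γ = -1/49
Result: (-1/49)/(t - 2) - (1/7)/(t - 2)² + (1/49)/(t - 9)


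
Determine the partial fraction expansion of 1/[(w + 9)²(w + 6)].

Cover-up at w=-6: R = 1/(-6 + 9)² = 1/9. Cover-up at w=-9: Q = 1/(-9 + 6) = -1/3. Comparing w² coeff: P = -R = -1/9
Result: (-1/9)/(w + 9) - (1/3)/(w + 9)² + (1/9)/(w + 6)


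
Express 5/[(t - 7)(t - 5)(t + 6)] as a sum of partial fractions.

Using cover-up method: A = 5/26, B = -5/22, C = 5/143
Result: (5/26)/(t - 7) - (5/22)/(t - 5) + (5/143)/(t + 6)


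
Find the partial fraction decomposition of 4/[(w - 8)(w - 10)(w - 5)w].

Using Heaviside cover-up: (-1/12)/(w - 8) + (1/25)/(w - 10) + (4/75)/(w - 5) - (1/100)/w


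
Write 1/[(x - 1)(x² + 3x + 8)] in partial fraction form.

Cover-up at x = 1: A = 1/(1² + 3·1 + 8) = 1/12. Then B = -A = -1/12, C = -A·(3 + 1) = -1/3
Result: (1/12)/(x - 1) - ((1/12)x + 1/3)/(x² + 3x + 8)


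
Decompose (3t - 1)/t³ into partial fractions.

(3t - 1) = Pt² + Qt + R. At t = 0: R = 3·0 - 1 = -1. Coefficients: P = 0, Q = 3
Result: 3/t² - 1/t³


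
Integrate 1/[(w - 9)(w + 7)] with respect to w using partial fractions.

Decompose: 1/[(w - 9)(w + 7)] = (1/16)/(w - 9) - (1/16)/(w + 7). Integrate each term: (1/16) ln|(w - 9)| - (1/16) ln|(w + 7)| + C


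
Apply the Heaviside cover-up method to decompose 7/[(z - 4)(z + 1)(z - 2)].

Cover (z - 4), z=4: P = 7/[(4 + 1)(4 - 2)] = 7/10. Cover (z + 1), z=-1: Q = 7/[(-1 - 4)(-1 - 2)] = 7/15. Cover (z - 2), z=2: R = 7/[(2 - 4)(2 + 1)] = -7/6.
Result: (7/10)/(z - 4) + (7/15)/(z + 1) - (7/6)/(z - 2)


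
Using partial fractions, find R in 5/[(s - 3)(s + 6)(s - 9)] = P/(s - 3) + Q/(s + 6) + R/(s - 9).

Cover-up at s = 9: R = 5/[(9 - 3)(9 + 6)] = 5/[(6)(15)] = 5/90 = 1/18


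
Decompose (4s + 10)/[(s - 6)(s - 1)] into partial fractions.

At s=6: α = (4·6 + 10)/(6 - 1) = 34/5. At s=1: β = (4·1 + 10)/(1 - 6) = -14/5
Result: (34/5)/(s - 6) - (14/5)/(s - 1)


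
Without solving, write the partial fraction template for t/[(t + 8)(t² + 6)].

Linear + irreducible quadratic: P/(t + 8) + (Qt + R)/(t² + 6)


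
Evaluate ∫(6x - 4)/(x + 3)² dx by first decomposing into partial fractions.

Decompose: α = 6, β = 6·(-3) - 4 = -22, so (6x - 4)/(x + 3)² = 6/(x + 3) - 22/(x + 3)². Integrate: ∫ α/(x + 3) dx = 6 ln|(x + 3)|; ∫ β/(x + 3)² dx = 22/(x + 3). Sum: 6 ln|(x + 3)| + 22/(x + 3) + C


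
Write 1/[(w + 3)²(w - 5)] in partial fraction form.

Cover-up at w=5: R = 1/(5 + 3)² = 1/64. Cover-up at w=-3: Q = 1/(-3 - 5) = -1/8. Comparing w² coeff: P = -R = -1/64
Result: (-1/64)/(w + 3) - (1/8)/(w + 3)² + (1/64)/(w - 5)


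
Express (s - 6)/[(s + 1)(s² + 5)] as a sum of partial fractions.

At s=-1: A = (1·(-1) - 6)/((-1)² + 5) = -7/6. B = -A = 7/6, C = 1 - (-1)·A = -1/6
Result: (-7/6)/(s + 1) + ((7/6)s - 1/6)/(s² + 5)


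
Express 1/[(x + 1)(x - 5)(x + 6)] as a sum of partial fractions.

Using cover-up method: P = -1/30, Q = 1/66, R = 1/55
Result: (-1/30)/(x + 1) + (1/66)/(x - 5) + (1/55)/(x + 6)


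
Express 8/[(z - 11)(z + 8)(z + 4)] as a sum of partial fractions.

Using cover-up method: A = 8/285, B = 2/19, C = -2/15
Result: (8/285)/(z - 11) + (2/19)/(z + 8) - (2/15)/(z + 4)


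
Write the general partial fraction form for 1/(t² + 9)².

Repeated quadratic factor: (αt + β)/(t² + 9) + (γt + δ)/(t² + 9)²


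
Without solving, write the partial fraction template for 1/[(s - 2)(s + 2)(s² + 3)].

Two linear + quadratic: P/(s - 2) + Q/(s + 2) + (Rs + S)/(s² + 3)


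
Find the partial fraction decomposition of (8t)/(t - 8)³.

(8t) = α(t - 8)² + β(t - 8) + γ. At t = 8: γ = 8·8 + 0 = 64. Coefficients: α = 0, β = 8
Result: 8/(t - 8)² + 64/(t - 8)³


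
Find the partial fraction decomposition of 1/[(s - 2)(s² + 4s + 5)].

Cover-up at s = 2: P = 1/(2² + 4·2 + 5) = 1/17. Then Q = -P = -1/17, R = -P·(4 + 2) = -6/17
Result: (1/17)/(s - 2) - ((1/17)s + 6/17)/(s² + 4s + 5)


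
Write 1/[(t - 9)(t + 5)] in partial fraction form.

1/(t - 9)(t + 5) = P/(t - 9) + Q/(t + 5). P = 1/(9 + 5) = 1/14, Q = 1/(-5 - 9) = -1/14
Result: (1/14)/(t - 9) - (1/14)/(t + 5)


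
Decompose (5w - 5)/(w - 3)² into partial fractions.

(5w - 5) = A(w - 3) + B. At w = 3: B = 5·3 - 5 = 10. Coeff of w: A = 5
Result: 5/(w - 3) + 10/(w - 3)²


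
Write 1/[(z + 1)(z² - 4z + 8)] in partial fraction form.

Cover-up at z = -1: A = 1/((-1)² - 4·(-1) + 8) = 1/13. Then B = -A = -1/13, C = -A·(-4 - 1) = 5/13
Result: (1/13)/(z + 1) - ((1/13)z - 5/13)/(z² - 4z + 8)


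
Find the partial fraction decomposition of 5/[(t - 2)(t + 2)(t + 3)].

Using cover-up method: α = 1/4, β = -5/4, γ = 1
Result: (1/4)/(t - 2) - (5/4)/(t + 2) + 1/(t + 3)


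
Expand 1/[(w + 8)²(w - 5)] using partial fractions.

Cover-up at w=5: γ = 1/(5 + 8)² = 1/169. Cover-up at w=-8: β = 1/(-8 - 5) = -1/13. Comparing w² coeff: α = -γ = -1/169
Result: (-1/169)/(w + 8) - (1/13)/(w + 8)² + (1/169)/(w - 5)


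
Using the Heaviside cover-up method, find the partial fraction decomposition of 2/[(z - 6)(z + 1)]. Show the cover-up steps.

Cover (z - 6): set z=6, get P = 2/(6 + 1) = 2/7. Cover (z + 1): set z=-1, get Q = 2/(-1 - 6) = -2/7.
Result: (2/7)/(z - 6) - (2/7)/(z + 1)


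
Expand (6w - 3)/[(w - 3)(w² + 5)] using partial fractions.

At w=3: A = (6·3 - 3)/(3² + 5) = 15/14. B = -A = -15/14, C = 6 - 3·A = 39/14
Result: (15/14)/(w - 3) - ((15/14)w - 39/14)/(w² + 5)


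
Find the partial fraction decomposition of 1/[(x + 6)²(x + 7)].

Cover-up at x=-7: R = 1/(-7 + 6)² = 1. Cover-up at x=-6: Q = 1/(-6 + 7) = 1. Comparing x² coeff: P = -R = -1
Result: -1/(x + 6) + 1/(x + 6)² + 1/(x + 7)


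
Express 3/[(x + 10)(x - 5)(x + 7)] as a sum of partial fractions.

Using cover-up method: P = 1/15, Q = 1/60, R = -1/12
Result: (1/15)/(x + 10) + (1/60)/(x - 5) - (1/12)/(x + 7)


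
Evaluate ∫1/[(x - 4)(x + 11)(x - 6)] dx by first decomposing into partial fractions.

Cover-up: α = -1/30, β = 1/255, γ = 1/34. Decomposition: (-1/30)/(x - 4) + (1/255)/(x + 11) + (1/34)/(x - 6). Integrate each term: (-1/30) ln|(x - 4)| + (1/255) ln|(x + 11)| + (1/34) ln|(x - 6)| + C


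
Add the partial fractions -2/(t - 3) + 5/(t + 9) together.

Common denominator (t - 3)(t + 9). Numerator: -2(t + 9) + 5(t - 3) = (-2t - 18) + (5t - 15) = 3t - 33
Result: (3t - 33)/[(t - 3)(t + 9)]


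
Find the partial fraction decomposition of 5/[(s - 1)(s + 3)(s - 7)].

Using cover-up method: α = -5/24, β = 1/8, γ = 1/12
Result: (-5/24)/(s - 1) + (1/8)/(s + 3) + (1/12)/(s - 7)


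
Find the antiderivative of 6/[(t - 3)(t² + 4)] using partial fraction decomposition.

Cover-up at t=3: A = 6/(3²+4) = 6/13. Coeff matching: B = -6/13, C = -18/13. Decomposition: (6/13)/(t - 3) - ((6/13)t + 18/13)/(t² + 4). Integrate: linear → ln, quadratic → (1/2)ln + arctan: (6/13) ln|(t - 3)| - (3/13) ln(t² + 4) - (9/13) arctan(t/2) + C


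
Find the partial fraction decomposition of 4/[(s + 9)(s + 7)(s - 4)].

Using cover-up method: A = 2/13, B = -2/11, C = 4/143
Result: (2/13)/(s + 9) - (2/11)/(s + 7) + (4/143)/(s - 4)


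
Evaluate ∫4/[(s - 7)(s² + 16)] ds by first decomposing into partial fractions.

Cover-up at s=7: A = 4/(7²+16) = 4/65. Coeff matching: B = -4/65, C = -28/65. Decomposition: (4/65)/(s - 7) - ((4/65)s + 28/65)/(s² + 16). Integrate: linear → ln, quadratic → (1/2)ln + arctan: (4/65) ln|(s - 7)| - (2/65) ln(s² + 16) - (7/65) arctan(s/4) + C


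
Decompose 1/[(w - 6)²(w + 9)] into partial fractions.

Cover-up at w=-9: R = 1/(-9 - 6)² = 1/225. Cover-up at w=6: Q = 1/(6 + 9) = 1/15. Comparing w² coeff: P = -R = -1/225
Result: (-1/225)/(w - 6) + (1/15)/(w - 6)² + (1/225)/(w + 9)


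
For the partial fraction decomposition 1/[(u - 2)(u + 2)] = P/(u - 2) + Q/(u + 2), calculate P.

Cover-up at u = 2: P = 1/(2 + 2) = 1/4


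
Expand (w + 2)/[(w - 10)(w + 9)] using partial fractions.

At w=10: α = (1·10 + 2)/(10 + 9) = 12/19. At w=-9: β = (1·(-9) + 2)/(-9 - 10) = 7/19
Result: (12/19)/(w - 10) + (7/19)/(w + 9)


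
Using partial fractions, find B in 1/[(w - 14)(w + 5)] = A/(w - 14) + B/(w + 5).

Cover-up at w = -5: B = 1/(-5 - 14) = -1/19


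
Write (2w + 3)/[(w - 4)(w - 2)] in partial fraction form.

At w=4: α = (2·4 + 3)/(4 - 2) = 11/2. At w=2: β = (2·2 + 3)/(2 - 4) = -7/2
Result: (11/2)/(w - 4) - (7/2)/(w - 2)


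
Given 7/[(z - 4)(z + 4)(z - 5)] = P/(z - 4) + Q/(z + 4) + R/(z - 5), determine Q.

Cover-up at z = -4: Q = 7/[(-4 - 4)(-4 - 5)] = 7/[(-8)(-9)] = 7/72


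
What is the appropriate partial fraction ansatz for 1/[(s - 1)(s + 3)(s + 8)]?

Three distinct linear factors: α/(s - 1) + β/(s + 3) + γ/(s + 8)


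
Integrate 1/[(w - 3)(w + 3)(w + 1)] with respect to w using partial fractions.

Cover-up: P = 1/24, Q = 1/12, R = -1/8. Decomposition: (1/24)/(w - 3) + (1/12)/(w + 3) - (1/8)/(w + 1). Integrate each term: (1/24) ln|(w - 3)| + (1/12) ln|(w + 3)| - (1/8) ln|(w + 1)| + C


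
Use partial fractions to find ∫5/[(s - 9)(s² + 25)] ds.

Cover-up at s=9: A = 5/(9²+25) = 5/106. Coeff matching: B = -5/106, C = -45/106. Decomposition: (5/106)/(s - 9) - ((5/106)s + 45/106)/(s² + 25). Integrate: linear → ln, quadratic → (1/2)ln + arctan: (5/106) ln|(s - 9)| - (5/212) ln(s² + 25) - (9/106) arctan(s/5) + C


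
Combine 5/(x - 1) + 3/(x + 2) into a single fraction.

Common denominator (x - 1)(x + 2). Numerator: 5(x + 2) + 3(x - 1) = (5x + 10) + (3x - 3) = 8x + 7
Result: (8x + 7)/[(x - 1)(x + 2)]


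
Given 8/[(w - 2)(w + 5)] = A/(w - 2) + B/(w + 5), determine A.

Cover-up at w = 2: A = 8/(2 + 5) = 8/7


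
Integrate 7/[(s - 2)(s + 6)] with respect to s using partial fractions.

Decompose: 7/[(s - 2)(s + 6)] = (7/8)/(s - 2) - (7/8)/(s + 6). Integrate each term: (7/8) ln|(s - 2)| - (7/8) ln|(s + 6)| + C


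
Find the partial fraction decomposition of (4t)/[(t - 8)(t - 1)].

At t=8: P = (4·8 + 0)/(8 - 1) = 32/7. At t=1: Q = (4·1 + 0)/(1 - 8) = -4/7
Result: (32/7)/(t - 8) - (4/7)/(t - 1)


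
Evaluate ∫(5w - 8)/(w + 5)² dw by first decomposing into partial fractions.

Decompose: α = 5, β = 5·(-5) - 8 = -33, so (5w - 8)/(w + 5)² = 5/(w + 5) - 33/(w + 5)². Integrate: ∫ α/(w + 5) dw = 5 ln|(w + 5)|; ∫ β/(w + 5)² dw = 33/(w + 5). Sum: 5 ln|(w + 5)| + 33/(w + 5) + C


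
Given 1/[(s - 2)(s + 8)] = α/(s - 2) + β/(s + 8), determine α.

Cover-up at s = 2: α = 1/(2 + 8) = 1/10


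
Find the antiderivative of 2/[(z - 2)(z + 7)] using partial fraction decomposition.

Decompose: 2/[(z - 2)(z + 7)] = (2/9)/(z - 2) - (2/9)/(z + 7). Integrate each term: (2/9) ln|(z - 2)| - (2/9) ln|(z + 7)| + C


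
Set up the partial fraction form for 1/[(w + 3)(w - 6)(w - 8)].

Three distinct linear factors: α/(w + 3) + β/(w - 6) + γ/(w - 8)


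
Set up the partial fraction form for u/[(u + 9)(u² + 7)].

Linear + irreducible quadratic: A/(u + 9) + (Bu + C)/(u² + 7)


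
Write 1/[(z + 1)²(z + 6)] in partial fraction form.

Cover-up at z=-6: R = 1/(-6 + 1)² = 1/25. Cover-up at z=-1: Q = 1/(-1 + 6) = 1/5. Comparing z² coeff: P = -R = -1/25
Result: (-1/25)/(z + 1) + (1/5)/(z + 1)² + (1/25)/(z + 6)


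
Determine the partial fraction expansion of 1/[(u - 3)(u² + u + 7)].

Cover-up at u = 3: A = 1/(3² + 1·3 + 7) = 1/19. Then B = -A = -1/19, C = -A·(1 + 3) = -4/19
Result: (1/19)/(u - 3) - ((1/19)u + 4/19)/(u² + u + 7)


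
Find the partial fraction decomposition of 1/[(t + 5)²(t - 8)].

Cover-up at t=8: C = 1/(8 + 5)² = 1/169. Cover-up at t=-5: B = 1/(-5 - 8) = -1/13. Comparing t² coeff: A = -C = -1/169
Result: (-1/169)/(t + 5) - (1/13)/(t + 5)² + (1/169)/(t - 8)


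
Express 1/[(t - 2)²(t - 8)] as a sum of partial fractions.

Cover-up at t=8: γ = 1/(8 - 2)² = 1/36. Cover-up at t=2: β = 1/(2 - 8) = -1/6. Comparing t² coeff: α = -γ = -1/36
Result: (-1/36)/(t - 2) - (1/6)/(t - 2)² + (1/36)/(t - 8)


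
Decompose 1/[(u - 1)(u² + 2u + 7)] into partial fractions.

Cover-up at u = 1: A = 1/(1² + 2·1 + 7) = 1/10. Then B = -A = -1/10, C = -A·(2 + 1) = -3/10
Result: (1/10)/(u - 1) - ((1/10)u + 3/10)/(u² + 2u + 7)


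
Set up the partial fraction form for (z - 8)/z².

Repeated linear factor: P/z + Q/z²


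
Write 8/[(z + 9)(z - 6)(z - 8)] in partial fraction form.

Using cover-up method: A = 8/255, B = -4/15, C = 4/17
Result: (8/255)/(z + 9) - (4/15)/(z - 6) + (4/17)/(z - 8)


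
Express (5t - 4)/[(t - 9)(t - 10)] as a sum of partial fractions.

At t=9: P = (5·9 - 4)/(9 - 10) = -41. At t=10: Q = (5·10 - 4)/(10 - 9) = 46
Result: -41/(t - 9) + 46/(t - 10)


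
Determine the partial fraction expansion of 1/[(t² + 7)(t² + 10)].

Coefficient matching gives A = C = 0, B = 1/(10-7) = 1/3, D = -B = -1/3
Result: (1/3)/(t² + 7) - (1/3)/(t² + 10)


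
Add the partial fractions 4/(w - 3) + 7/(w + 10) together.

Common denominator (w - 3)(w + 10). Numerator: 4(w + 10) + 7(w - 3) = (4w + 40) + (7w - 21) = 11w + 19
Result: (11w + 19)/[(w - 3)(w + 10)]


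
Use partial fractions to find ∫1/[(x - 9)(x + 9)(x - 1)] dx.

Cover-up: A = 1/144, B = 1/180, C = -1/80. Decomposition: (1/144)/(x - 9) + (1/180)/(x + 9) - (1/80)/(x - 1). Integrate each term: (1/144) ln|(x - 9)| + (1/180) ln|(x + 9)| - (1/80) ln|(x - 1)| + C


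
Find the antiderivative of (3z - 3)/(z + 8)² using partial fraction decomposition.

Decompose: α = 3, β = 3·(-8) - 3 = -27, so (3z - 3)/(z + 8)² = 3/(z + 8) - 27/(z + 8)². Integrate: ∫ α/(z + 8) dz = 3 ln|(z + 8)|; ∫ β/(z + 8)² dz = 27/(z + 8). Sum: 3 ln|(z + 8)| + 27/(z + 8) + C


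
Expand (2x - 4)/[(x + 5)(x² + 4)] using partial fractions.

At x=-5: P = (2·(-5) - 4)/((-5)² + 4) = -14/29. Q = -P = 14/29, R = 2 - (-5)·P = -12/29
Result: (-14/29)/(x + 5) + ((14/29)x - 12/29)/(x² + 4)


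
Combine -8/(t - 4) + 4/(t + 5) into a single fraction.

Common denominator (t - 4)(t + 5). Numerator: -8(t + 5) + 4(t - 4) = (-8t - 40) + (4t - 16) = -4t - 56
Result: (-4t - 56)/[(t - 4)(t + 5)]


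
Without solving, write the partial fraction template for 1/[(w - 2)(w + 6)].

Distinct linear factors: α/(w - 2) + β/(w + 6)


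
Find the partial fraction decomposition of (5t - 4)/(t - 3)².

(5t - 4) = α(t - 3) + β. At t = 3: β = 5·3 - 4 = 11. Coeff of t: α = 5
Result: 5/(t - 3) + 11/(t - 3)²


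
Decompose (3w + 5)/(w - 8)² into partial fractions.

(3w + 5) = A(w - 8) + B. At w = 8: B = 3·8 + 5 = 29. Coeff of w: A = 3
Result: 3/(w - 8) + 29/(w - 8)²


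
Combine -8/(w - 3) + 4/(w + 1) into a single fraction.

Common denominator (w - 3)(w + 1). Numerator: -8(w + 1) + 4(w - 3) = (-8w - 8) + (4w - 12) = -4w - 20
Result: (-4w - 20)/[(w - 3)(w + 1)]


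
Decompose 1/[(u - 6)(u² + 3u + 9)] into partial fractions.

Cover-up at u = 6: A = 1/(6² + 3·6 + 9) = 1/63. Then B = -A = -1/63, C = -A·(3 + 6) = -1/7
Result: (1/63)/(u - 6) - ((1/63)u + 1/7)/(u² + 3u + 9)


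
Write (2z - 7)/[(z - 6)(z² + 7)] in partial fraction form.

At z=6: α = (2·6 - 7)/(6² + 7) = 5/43. β = -α = -5/43, γ = 2 - 6·α = 56/43
Result: (5/43)/(z - 6) - ((5/43)z - 56/43)/(z² + 7)


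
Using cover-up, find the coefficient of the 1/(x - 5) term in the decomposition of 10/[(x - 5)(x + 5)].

Cover (x - 5), set x=5: 10/((x + 5) at x=5) = 10/(10) = 1


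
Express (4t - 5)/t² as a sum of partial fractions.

(4t - 5) = At + B. At t = 0: B = 4·0 - 5 = -5. Coeff of t: A = 4
Result: 4/t - 5/t²


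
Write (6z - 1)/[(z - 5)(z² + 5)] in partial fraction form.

At z=5: P = (6·5 - 1)/(5² + 5) = 29/30. Q = -P = -29/30, R = 6 - 5·P = 7/6
Result: (29/30)/(z - 5) - ((29/30)z - 7/6)/(z² + 5)


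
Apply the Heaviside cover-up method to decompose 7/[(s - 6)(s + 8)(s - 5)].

Cover (s - 6), s=6: α = 7/[(6 + 8)(6 - 5)] = 1/2. Cover (s + 8), s=-8: β = 7/[(-8 - 6)(-8 - 5)] = 1/26. Cover (s - 5), s=5: γ = 7/[(5 - 6)(5 + 8)] = -7/13.
Result: (1/2)/(s - 6) + (1/26)/(s + 8) - (7/13)/(s - 5)


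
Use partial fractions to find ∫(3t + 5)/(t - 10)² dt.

Decompose: A = 3, B = 3·10 + 5 = 35, so (3t + 5)/(t - 10)² = 3/(t - 10) + 35/(t - 10)². Integrate: ∫ A/(t - 10) dt = 3 ln|(t - 10)|; ∫ B/(t - 10)² dt = -35/(t - 10). Sum: 3 ln|(t - 10)| - 35/(t - 10) + C


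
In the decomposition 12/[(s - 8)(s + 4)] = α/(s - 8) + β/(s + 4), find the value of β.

Cover-up at s = -4: β = 12/(-4 - 8) = -12/12 = -1


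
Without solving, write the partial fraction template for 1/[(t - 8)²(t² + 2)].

Repeated linear + quadratic: P/(t - 8) + Q/(t - 8)² + (Rt + S)/(t² + 2)


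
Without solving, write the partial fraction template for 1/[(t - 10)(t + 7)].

Distinct linear factors: P/(t - 10) + Q/(t + 7)


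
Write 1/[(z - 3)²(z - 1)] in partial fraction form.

Cover-up at z=1: C = 1/(1 - 3)² = 1/4. Cover-up at z=3: B = 1/(3 - 1) = 1/2. Comparing z² coeff: A = -C = -1/4
Result: (-1/4)/(z - 3) + (1/2)/(z - 3)² + (1/4)/(z - 1)


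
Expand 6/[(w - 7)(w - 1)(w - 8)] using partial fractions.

Using cover-up method: α = -1, β = 1/7, γ = 6/7
Result: -1/(w - 7) + (1/7)/(w - 1) + (6/7)/(w - 8)


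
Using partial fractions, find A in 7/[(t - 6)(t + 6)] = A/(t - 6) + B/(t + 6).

Cover-up at t = 6: A = 7/(6 + 6) = 7/12


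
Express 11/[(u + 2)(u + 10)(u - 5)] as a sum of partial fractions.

Using cover-up method: A = -11/56, B = 11/120, C = 11/105
Result: (-11/56)/(u + 2) + (11/120)/(u + 10) + (11/105)/(u - 5)


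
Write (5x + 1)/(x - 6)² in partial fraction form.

(5x + 1) = α(x - 6) + β. At x = 6: β = 5·6 + 1 = 31. Coeff of x: α = 5
Result: 5/(x - 6) + 31/(x - 6)²


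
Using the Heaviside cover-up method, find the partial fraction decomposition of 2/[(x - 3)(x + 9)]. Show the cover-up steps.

Cover (x - 3): set x=3, get α = 2/(3 + 9) = 1/6. Cover (x + 9): set x=-9, get β = 2/(-9 - 3) = -1/6.
Result: (1/6)/(x - 3) - (1/6)/(x + 9)


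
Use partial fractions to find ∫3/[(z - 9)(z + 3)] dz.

Decompose: 3/[(z - 9)(z + 3)] = (1/4)/(z - 9) - (1/4)/(z + 3). Integrate each term: (1/4) ln|(z - 9)| - (1/4) ln|(z + 3)| + C


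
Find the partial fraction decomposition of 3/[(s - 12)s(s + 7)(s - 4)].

Using Heaviside cover-up: (1/608)/(s - 12) + (1/112)/s - (3/1463)/(s + 7) - (3/352)/(s - 4)


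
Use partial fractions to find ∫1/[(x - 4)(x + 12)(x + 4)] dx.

Cover-up: P = 1/128, Q = 1/128, R = -1/64. Decomposition: (1/128)/(x - 4) + (1/128)/(x + 12) - (1/64)/(x + 4). Integrate each term: (1/128) ln|(x - 4)| + (1/128) ln|(x + 12)| - (1/64) ln|(x + 4)| + C


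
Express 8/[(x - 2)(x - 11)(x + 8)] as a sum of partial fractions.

Using cover-up method: α = -4/45, β = 8/171, γ = 4/95
Result: (-4/45)/(x - 2) + (8/171)/(x - 11) + (4/95)/(x + 8)


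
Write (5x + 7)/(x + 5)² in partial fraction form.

(5x + 7) = A(x + 5) + B. At x = -5: B = 5·(-5) + 7 = -18. Coeff of x: A = 5
Result: 5/(x + 5) - 18/(x + 5)²


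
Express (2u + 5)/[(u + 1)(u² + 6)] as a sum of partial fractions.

At u=-1: α = (2·(-1) + 5)/((-1)² + 6) = 3/7. β = -α = -3/7, γ = 2 - (-1)·α = 17/7
Result: (3/7)/(u + 1) - ((3/7)u - 17/7)/(u² + 6)


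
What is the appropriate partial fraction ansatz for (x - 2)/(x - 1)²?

Repeated linear factor: α/(x - 1) + β/(x - 1)²


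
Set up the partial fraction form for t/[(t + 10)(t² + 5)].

Linear + irreducible quadratic: α/(t + 10) + (βt + γ)/(t² + 5)


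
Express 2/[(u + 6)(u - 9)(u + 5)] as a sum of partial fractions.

Using cover-up method: A = 2/15, B = 1/105, C = -1/7
Result: (2/15)/(u + 6) + (1/105)/(u - 9) - (1/7)/(u + 5)


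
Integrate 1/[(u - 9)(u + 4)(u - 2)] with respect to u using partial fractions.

Cover-up: A = 1/91, B = 1/78, C = -1/42. Decomposition: (1/91)/(u - 9) + (1/78)/(u + 4) - (1/42)/(u - 2). Integrate each term: (1/91) ln|(u - 9)| + (1/78) ln|(u + 4)| - (1/42) ln|(u - 2)| + C


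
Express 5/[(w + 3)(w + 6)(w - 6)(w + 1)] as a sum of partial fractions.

Using Heaviside cover-up: (5/54)/(w + 3) - (1/36)/(w + 6) + (5/756)/(w - 6) - (1/14)/(w + 1)


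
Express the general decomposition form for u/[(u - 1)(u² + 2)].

Linear + irreducible quadratic: A/(u - 1) + (Bu + C)/(u² + 2)


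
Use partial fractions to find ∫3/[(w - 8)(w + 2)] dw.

Decompose: 3/[(w - 8)(w + 2)] = (3/10)/(w - 8) - (3/10)/(w + 2). Integrate each term: (3/10) ln|(w - 8)| - (3/10) ln|(w + 2)| + C


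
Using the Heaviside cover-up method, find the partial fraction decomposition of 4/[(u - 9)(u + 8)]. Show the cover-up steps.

Cover (u - 9): set u=9, get A = 4/(9 + 8) = 4/17. Cover (u + 8): set u=-8, get B = 4/(-8 - 9) = -4/17.
Result: (4/17)/(u - 9) - (4/17)/(u + 8)


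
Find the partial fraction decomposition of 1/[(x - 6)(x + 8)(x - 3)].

Using cover-up method: P = 1/42, Q = 1/154, R = -1/33
Result: (1/42)/(x - 6) + (1/154)/(x + 8) - (1/33)/(x - 3)


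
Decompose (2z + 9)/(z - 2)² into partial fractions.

(2z + 9) = P(z - 2) + Q. At z = 2: Q = 2·2 + 9 = 13. Coeff of z: P = 2
Result: 2/(z - 2) + 13/(z - 2)²


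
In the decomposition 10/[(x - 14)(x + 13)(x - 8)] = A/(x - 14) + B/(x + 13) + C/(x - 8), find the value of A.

Cover-up at x = 14: A = 10/[(14 + 13)(14 - 8)] = 10/[(27)(6)] = 10/162 = 5/81


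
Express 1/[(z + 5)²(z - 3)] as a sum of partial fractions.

Cover-up at z=3: C = 1/(3 + 5)² = 1/64. Cover-up at z=-5: B = 1/(-5 - 3) = -1/8. Comparing z² coeff: A = -C = -1/64
Result: (-1/64)/(z + 5) - (1/8)/(z + 5)² + (1/64)/(z - 3)


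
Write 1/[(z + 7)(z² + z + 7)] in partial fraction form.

Cover-up at z = -7: α = 1/((-7)² + 1·(-7) + 7) = 1/49. Then β = -α = -1/49, γ = -α·(1 - 7) = 6/49
Result: (1/49)/(z + 7) - ((1/49)z - 6/49)/(z² + z + 7)


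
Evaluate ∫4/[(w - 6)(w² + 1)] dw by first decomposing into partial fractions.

Cover-up at w=6: α = 4/(6²+1) = 4/37. Coeff matching: β = -4/37, γ = -24/37. Decomposition: (4/37)/(w - 6) - ((4/37)w + 24/37)/(w² + 1). Integrate: linear → ln, quadratic → (1/2)ln + arctan: (4/37) ln|(w - 6)| - (2/37) ln(w² + 1) - (24/37) arctan(w) + C


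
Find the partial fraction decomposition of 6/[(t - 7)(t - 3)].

6/(t - 7)(t - 3) = α/(t - 7) + β/(t - 3). α = 6/(7 - 3) = 3/2, β = 6/(3 - 7) = -3/2
Result: (3/2)/(t - 7) - (3/2)/(t - 3)


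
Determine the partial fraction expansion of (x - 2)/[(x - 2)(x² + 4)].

At x=2: P = (1·2 - 2)/(2² + 4) = 0. Q = -P = 0, R = 1 - 2·P = 1
Result: (1)/(x² + 4)


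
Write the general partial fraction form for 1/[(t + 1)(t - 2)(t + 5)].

Three distinct linear factors: A/(t + 1) + B/(t - 2) + C/(t + 5)


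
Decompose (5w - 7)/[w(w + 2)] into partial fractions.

At w=0: α = (5·0 - 7)/(0 + 2) = -7/2. At w=-2: β = (5·(-2) - 7)/(-2 - 0) = 17/2
Result: (-7/2)/w + (17/2)/(w + 2)


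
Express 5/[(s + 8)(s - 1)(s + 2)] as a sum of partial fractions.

Using cover-up method: A = 5/54, B = 5/27, C = -5/18
Result: (5/54)/(s + 8) + (5/27)/(s - 1) - (5/18)/(s + 2)


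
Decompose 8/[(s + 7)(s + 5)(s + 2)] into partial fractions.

Using cover-up method: A = 4/5, B = -4/3, C = 8/15
Result: (4/5)/(s + 7) - (4/3)/(s + 5) + (8/15)/(s + 2)


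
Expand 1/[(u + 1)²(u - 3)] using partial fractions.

Cover-up at u=3: C = 1/(3 + 1)² = 1/16. Cover-up at u=-1: B = 1/(-1 - 3) = -1/4. Comparing u² coeff: A = -C = -1/16
Result: (-1/16)/(u + 1) - (1/4)/(u + 1)² + (1/16)/(u - 3)


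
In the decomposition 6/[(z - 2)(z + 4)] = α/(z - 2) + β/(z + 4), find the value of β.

Cover-up at z = -4: β = 6/(-4 - 2) = -6/6 = -1


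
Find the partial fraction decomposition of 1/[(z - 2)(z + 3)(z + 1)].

Using cover-up method: α = 1/15, β = 1/10, γ = -1/6
Result: (1/15)/(z - 2) + (1/10)/(z + 3) - (1/6)/(z + 1)


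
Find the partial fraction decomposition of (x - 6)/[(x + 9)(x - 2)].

At x=-9: A = (1·(-9) - 6)/(-9 - 2) = 15/11. At x=2: B = (1·2 - 6)/(2 + 9) = -4/11
Result: (15/11)/(x + 9) - (4/11)/(x - 2)


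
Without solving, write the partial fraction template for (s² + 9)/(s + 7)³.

Repeated linear factor (power 3): P/(s + 7) + Q/(s + 7)² + R/(s + 7)³


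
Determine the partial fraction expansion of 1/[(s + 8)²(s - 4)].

Cover-up at s=4: γ = 1/(4 + 8)² = 1/144. Cover-up at s=-8: β = 1/(-8 - 4) = -1/12. Comparing s² coeff: α = -γ = -1/144
Result: (-1/144)/(s + 8) - (1/12)/(s + 8)² + (1/144)/(s - 4)


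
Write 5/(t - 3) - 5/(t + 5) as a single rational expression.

Common denominator (t - 3)(t + 5). Numerator: 5(t + 5) - 5(t - 3) = (5t + 25) - (5t - 15) = 40
Result: (40)/[(t - 3)(t + 5)]


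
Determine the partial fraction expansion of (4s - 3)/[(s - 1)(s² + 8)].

At s=1: A = (4·1 - 3)/(1² + 8) = 1/9. B = -A = -1/9, C = 4 - 1·A = 35/9
Result: (1/9)/(s - 1) - ((1/9)s - 35/9)/(s² + 8)


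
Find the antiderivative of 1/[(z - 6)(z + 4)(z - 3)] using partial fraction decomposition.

Cover-up: P = 1/30, Q = 1/70, R = -1/21. Decomposition: (1/30)/(z - 6) + (1/70)/(z + 4) - (1/21)/(z - 3). Integrate each term: (1/30) ln|(z - 6)| + (1/70) ln|(z + 4)| - (1/21) ln|(z - 3)| + C


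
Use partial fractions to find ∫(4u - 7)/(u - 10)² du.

Decompose: A = 4, B = 4·10 - 7 = 33, so (4u - 7)/(u - 10)² = 4/(u - 10) + 33/(u - 10)². Integrate: ∫ A/(u - 10) du = 4 ln|(u - 10)|; ∫ B/(u - 10)² du = -33/(u - 10). Sum: 4 ln|(u - 10)| - 33/(u - 10) + C


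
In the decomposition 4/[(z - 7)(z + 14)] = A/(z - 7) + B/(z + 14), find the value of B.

Cover-up at z = -14: B = 4/(-14 - 7) = -4/21


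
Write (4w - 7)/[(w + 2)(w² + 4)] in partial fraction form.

At w=-2: P = (4·(-2) - 7)/((-2)² + 4) = -15/8. Q = -P = 15/8, R = 4 - (-2)·P = 1/4
Result: (-15/8)/(w + 2) + ((15/8)w + 1/4)/(w² + 4)


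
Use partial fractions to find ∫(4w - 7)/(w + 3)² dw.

Decompose: α = 4, β = 4·(-3) - 7 = -19, so (4w - 7)/(w + 3)² = 4/(w + 3) - 19/(w + 3)². Integrate: ∫ α/(w + 3) dw = 4 ln|(w + 3)|; ∫ β/(w + 3)² dw = 19/(w + 3). Sum: 4 ln|(w + 3)| + 19/(w + 3) + C


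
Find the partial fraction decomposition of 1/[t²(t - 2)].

Cover-up at t=2: γ = 1/(2 - 0)² = 1/4. Cover-up at t=0: β = 1/(0 - 2) = -1/2. Comparing t² coeff: α = -γ = -1/4
Result: (-1/4)/t - (1/2)/t² + (1/4)/(t - 2)


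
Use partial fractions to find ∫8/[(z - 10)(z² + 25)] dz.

Cover-up at z=10: α = 8/(10²+25) = 8/125. Coeff matching: β = -8/125, γ = -16/25. Decomposition: (8/125)/(z - 10) - ((8/125)z + 16/25)/(z² + 25). Integrate: linear → ln, quadratic → (1/2)ln + arctan: (8/125) ln|(z - 10)| - (4/125) ln(z² + 25) - (16/125) arctan(z/5) + C


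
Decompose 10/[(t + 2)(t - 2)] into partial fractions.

10/(t + 2)(t - 2) = α/(t + 2) + β/(t - 2). α = 10/(-2 - 2) = -5/2, β = 10/(2 + 2) = 5/2
Result: (-5/2)/(t + 2) + (5/2)/(t - 2)


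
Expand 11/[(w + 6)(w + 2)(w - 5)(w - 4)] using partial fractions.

Using Heaviside cover-up: (-1/40)/(w + 6) + (11/168)/(w + 2) + (1/7)/(w - 5) - (11/60)/(w - 4)


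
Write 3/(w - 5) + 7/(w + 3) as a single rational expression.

Common denominator (w - 5)(w + 3). Numerator: 3(w + 3) + 7(w - 5) = (3w + 9) + (7w - 35) = 10w - 26
Result: (10w - 26)/[(w - 5)(w + 3)]


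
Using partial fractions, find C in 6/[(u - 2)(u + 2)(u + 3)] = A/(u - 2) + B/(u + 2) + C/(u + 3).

Cover-up at u = -3: C = 6/[(-3 - 2)(-3 + 2)] = 6/[(-5)(-1)] = 6/5


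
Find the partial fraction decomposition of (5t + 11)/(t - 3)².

(5t + 11) = α(t - 3) + β. At t = 3: β = 5·3 + 11 = 26. Coeff of t: α = 5
Result: 5/(t - 3) + 26/(t - 3)²


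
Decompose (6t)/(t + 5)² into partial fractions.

(6t) = P(t + 5) + Q. At t = -5: Q = 6·(-5) + 0 = -30. Coeff of t: P = 6
Result: 6/(t + 5) - 30/(t + 5)²


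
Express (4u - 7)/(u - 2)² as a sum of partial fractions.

(4u - 7) = α(u - 2) + β. At u = 2: β = 4·2 - 7 = 1. Coeff of u: α = 4
Result: 4/(u - 2) + 1/(u - 2)²


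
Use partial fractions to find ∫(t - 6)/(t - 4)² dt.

Decompose: A = 1, B = 1·4 - 6 = -2, so (t - 6)/(t - 4)² = 1/(t - 4) - 2/(t - 4)². Integrate: ∫ A/(t - 4) dt = ln|(t - 4)|; ∫ B/(t - 4)² dt = 2/(t - 4). Sum: ln|(t - 4)| + 2/(t - 4) + C
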